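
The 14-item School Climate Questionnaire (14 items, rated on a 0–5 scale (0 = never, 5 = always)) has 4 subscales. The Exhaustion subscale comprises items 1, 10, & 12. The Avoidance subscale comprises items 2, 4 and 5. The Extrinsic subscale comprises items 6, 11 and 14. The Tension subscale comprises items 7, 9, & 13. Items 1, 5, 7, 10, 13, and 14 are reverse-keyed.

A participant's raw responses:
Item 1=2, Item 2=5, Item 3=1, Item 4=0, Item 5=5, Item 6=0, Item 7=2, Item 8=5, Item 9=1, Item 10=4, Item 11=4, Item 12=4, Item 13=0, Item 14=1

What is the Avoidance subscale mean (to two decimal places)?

1.67

Avoidance items: 2, 4, 5.
Of these, item 5 is reverse-keyed; reversed = (0+5) − raw = 5 − raw.
  item 2: 5
  item 4: 0
  item 5: 5 − 5 = 0
Sum = 5 + 0 + 0 = 5
Mean = 5 / 3 = 1.67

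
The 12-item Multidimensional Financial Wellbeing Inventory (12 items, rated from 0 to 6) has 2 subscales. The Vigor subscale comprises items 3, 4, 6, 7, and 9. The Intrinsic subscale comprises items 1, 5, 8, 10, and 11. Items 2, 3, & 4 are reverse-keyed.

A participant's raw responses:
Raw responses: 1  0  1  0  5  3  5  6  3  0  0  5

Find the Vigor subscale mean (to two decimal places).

Vigor items: 3, 4, 6, 7, 9.
Of these, items 3 and 4 are reverse-keyed; on a 0–6 scale, reversed = 6 − raw.
  item 3: 6 − 1 = 5
  item 4: 6 − 0 = 6
  item 6: 3
  item 7: 5
  item 9: 3
Sum = 5 + 6 + 3 + 5 + 3 = 22
Mean = 22 / 5 = 4.40

4.40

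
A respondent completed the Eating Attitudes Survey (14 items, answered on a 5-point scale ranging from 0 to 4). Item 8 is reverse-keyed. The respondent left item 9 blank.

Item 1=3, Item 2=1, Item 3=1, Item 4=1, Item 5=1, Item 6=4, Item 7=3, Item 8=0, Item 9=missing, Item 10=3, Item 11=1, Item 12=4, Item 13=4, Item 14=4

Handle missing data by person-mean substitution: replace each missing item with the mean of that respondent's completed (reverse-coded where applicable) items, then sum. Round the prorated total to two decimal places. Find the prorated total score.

36.62

Reverse-coded (reversed = (0+4) − raw = 4 − raw):
  item 8: 4 − 0 = 4
Completed scored items (13 of 14): 3, 1, 1, 1, 1, 4, 3, 4, 3, 1, 4, 4, 4; sum = 34.
Person mean = 34 / 13 ≈ 2.6154
Prorated total = (34 / 13) × 14 = 36.62 (to 2 dp)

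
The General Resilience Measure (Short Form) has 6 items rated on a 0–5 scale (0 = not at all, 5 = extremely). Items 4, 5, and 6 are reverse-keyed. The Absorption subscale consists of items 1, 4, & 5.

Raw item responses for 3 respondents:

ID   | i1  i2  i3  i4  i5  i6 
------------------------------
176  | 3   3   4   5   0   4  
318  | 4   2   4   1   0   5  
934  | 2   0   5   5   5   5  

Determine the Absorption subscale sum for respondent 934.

Respondent 934 raw: 2, 0, 5, 5, 5, 5.
Absorption items: 1, 4, 5.
Reverse-coded (reverse-coded value = 5 − response):
  item 1: 2
  item 4: 5 − 5 = 0
  item 5: 5 − 5 = 0
Sum = 2 + 0 + 0 = 2

2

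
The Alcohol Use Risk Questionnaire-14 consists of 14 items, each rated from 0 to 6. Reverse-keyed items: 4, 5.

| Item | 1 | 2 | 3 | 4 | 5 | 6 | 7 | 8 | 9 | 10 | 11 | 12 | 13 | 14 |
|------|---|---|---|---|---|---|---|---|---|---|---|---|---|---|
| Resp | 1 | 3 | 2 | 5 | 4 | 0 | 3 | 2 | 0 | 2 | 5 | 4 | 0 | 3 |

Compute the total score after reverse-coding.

28

Reversing items 4 & 5 with 6 − raw:
Total = 1 + 3 + 2 + (6−5) + (6−4) + 0 + 3 + 2 + 0 + 2 + 5 + 4 + 0 + 3
      = 1 + 3 + 2 + 1 + 2 + 0 + 3 + 2 + 0 + 2 + 5 + 4 + 0 + 3 = 28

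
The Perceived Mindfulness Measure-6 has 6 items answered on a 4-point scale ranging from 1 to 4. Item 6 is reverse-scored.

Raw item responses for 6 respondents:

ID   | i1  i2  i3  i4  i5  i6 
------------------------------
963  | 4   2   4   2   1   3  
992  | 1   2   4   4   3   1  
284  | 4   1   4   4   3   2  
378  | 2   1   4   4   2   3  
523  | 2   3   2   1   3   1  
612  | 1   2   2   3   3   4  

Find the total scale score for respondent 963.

15

Respondent 963 raw: 4, 2, 4, 2, 1, 3.
Reverse-coded (on a 1–4 scale, reversed = 5 − raw):
  item 1: 4
  item 2: 2
  item 3: 4
  item 4: 2
  item 5: 1
  item 6: 5 − 3 = 2
Sum = 4 + 2 + 4 + 2 + 1 + 2 = 15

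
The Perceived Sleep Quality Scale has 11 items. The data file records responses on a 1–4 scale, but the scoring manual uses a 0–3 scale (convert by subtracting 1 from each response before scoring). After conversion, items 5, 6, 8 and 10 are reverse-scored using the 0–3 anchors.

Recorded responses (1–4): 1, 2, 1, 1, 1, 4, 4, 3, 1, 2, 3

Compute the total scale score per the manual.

Convert to 0–3: 0, 1, 0, 0, 0, 3, 3, 2, 0, 1, 2
Reverse-coded (reverse-coded value = 3 − response):
  item 5: 3 − 0 = 3
  item 6: 3 − 3 = 0
  item 8: 3 − 2 = 1
  item 10: 3 − 1 = 2
Scored: 0, 1, 0, 0, 3, 0, 3, 1, 0, 2, 2
Total = 12

12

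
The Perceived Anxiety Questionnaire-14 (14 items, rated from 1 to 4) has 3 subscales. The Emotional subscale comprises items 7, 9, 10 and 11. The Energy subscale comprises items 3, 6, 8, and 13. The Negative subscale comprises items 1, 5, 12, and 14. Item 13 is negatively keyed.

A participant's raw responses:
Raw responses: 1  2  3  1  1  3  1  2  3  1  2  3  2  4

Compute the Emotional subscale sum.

7

Emotional items: 7, 9, 10, 11.
  item 7: 1
  item 9: 3
  item 10: 1
  item 11: 2
Sum = 1 + 3 + 1 + 2 = 7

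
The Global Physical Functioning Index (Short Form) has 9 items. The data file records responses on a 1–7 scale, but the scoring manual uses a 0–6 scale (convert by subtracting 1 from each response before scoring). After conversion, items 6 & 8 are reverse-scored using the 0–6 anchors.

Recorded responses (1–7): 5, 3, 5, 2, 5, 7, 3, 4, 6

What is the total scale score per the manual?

25

Convert to 0–6: 4, 2, 4, 1, 4, 6, 2, 3, 5
Reverse-coded (reverse-coded value = 6 − response):
  item 6: 6 − 6 = 0
  item 8: 6 − 3 = 3
Scored: 4, 2, 4, 1, 4, 0, 2, 3, 5
Total = 25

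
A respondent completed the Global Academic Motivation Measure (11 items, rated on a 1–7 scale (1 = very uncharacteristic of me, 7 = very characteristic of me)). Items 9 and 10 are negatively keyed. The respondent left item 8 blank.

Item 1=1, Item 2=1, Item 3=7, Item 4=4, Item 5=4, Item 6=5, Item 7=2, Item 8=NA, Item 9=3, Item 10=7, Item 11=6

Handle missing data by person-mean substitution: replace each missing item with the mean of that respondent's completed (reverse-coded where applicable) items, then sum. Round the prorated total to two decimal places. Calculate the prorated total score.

Reverse-coded (on a 1–7 scale, reversed = 8 − raw):
  item 9: 8 − 3 = 5
  item 10: 8 − 7 = 1
Completed scored items (10 of 11): 1, 1, 7, 4, 4, 5, 2, 5, 1, 6; sum = 36.
Person mean = 36 / 10 ≈ 3.6000
Prorated total = (36 / 10) × 11 = 39.60 (to 2 dp)

39.60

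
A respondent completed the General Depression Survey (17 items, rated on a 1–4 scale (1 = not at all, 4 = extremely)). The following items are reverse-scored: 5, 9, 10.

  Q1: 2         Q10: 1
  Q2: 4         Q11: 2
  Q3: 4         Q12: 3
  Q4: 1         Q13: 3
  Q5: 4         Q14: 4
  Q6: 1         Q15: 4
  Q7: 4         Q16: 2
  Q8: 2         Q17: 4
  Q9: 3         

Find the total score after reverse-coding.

Reverse-scored items use 5 − raw:
  item 5: 5 − 4 = 1
  item 9: 5 − 3 = 2
  item 10: 5 − 1 = 4
Scored responses: 2, 4, 4, 1, 1, 1, 4, 2, 2, 4, 2, 3, 3, 4, 4, 2, 4
Total = 2 + 4 + 4 + 1 + 1 + 1 + 4 + 2 + 2 + 4 + 2 + 3 + 3 + 4 + 4 + 2 + 4 = 47

47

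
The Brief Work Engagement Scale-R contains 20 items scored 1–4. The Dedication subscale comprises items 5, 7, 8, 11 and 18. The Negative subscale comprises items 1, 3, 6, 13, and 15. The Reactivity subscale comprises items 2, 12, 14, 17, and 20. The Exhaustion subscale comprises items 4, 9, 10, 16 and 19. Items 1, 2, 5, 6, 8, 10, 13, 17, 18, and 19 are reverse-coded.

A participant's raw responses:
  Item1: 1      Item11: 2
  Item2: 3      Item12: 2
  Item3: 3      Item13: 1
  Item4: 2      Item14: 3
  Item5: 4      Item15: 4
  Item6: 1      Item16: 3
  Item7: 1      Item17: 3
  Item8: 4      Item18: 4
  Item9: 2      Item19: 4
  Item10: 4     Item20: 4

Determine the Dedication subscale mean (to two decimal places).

1.20

Dedication items: 5, 7, 8, 11, 18.
Of these, items 5, 8, and 18 are reverse-coded; reverse-coded value = 5 − response.
  item 5: 5 − 4 = 1
  item 7: 1
  item 8: 5 − 4 = 1
  item 11: 2
  item 18: 5 − 4 = 1
Sum = 1 + 1 + 1 + 2 + 1 = 6
Mean = 6 / 5 = 1.20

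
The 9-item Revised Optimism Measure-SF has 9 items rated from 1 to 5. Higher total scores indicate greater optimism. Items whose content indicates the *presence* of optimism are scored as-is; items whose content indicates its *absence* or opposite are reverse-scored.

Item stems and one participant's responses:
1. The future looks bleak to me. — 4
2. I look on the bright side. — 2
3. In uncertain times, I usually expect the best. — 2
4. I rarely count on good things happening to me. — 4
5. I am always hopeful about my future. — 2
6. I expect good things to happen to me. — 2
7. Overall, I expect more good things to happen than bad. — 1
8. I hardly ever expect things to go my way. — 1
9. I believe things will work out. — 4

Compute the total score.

22

Items 1, 4, 8 describe the absence/opposite of optimism → reverse-score.
reverse-coded value = 6 − response.
  item 1: 6 − 4 = 2
  item 2: 2
  item 3: 2
  item 4: 6 − 4 = 2
  item 5: 2
  item 6: 2
  item 7: 1
  item 8: 6 − 1 = 5
  item 9: 4
Total = 2 + 2 + 2 + 2 + 2 + 2 + 1 + 5 + 4 = 22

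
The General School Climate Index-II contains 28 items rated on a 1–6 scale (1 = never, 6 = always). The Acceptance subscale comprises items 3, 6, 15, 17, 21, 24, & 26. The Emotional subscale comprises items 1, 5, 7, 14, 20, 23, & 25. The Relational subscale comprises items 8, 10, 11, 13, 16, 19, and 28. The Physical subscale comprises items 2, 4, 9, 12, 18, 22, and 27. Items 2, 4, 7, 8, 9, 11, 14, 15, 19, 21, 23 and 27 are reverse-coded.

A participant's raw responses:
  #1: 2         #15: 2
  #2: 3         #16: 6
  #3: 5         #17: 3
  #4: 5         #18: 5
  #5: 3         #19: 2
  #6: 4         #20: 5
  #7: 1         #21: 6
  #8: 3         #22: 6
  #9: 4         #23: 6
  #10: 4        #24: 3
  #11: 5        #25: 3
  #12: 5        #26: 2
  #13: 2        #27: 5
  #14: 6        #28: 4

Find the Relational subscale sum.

Relational items: 8, 10, 11, 13, 16, 19, 28.
Of these, items 8, 11 and 19 are reverse-coded; reverse-coded value = 7 − response.
  item 8: 7 − 3 = 4
  item 10: 4
  item 11: 7 − 5 = 2
  item 13: 2
  item 16: 6
  item 19: 7 − 2 = 5
  item 28: 4
Sum = 4 + 4 + 2 + 2 + 6 + 5 + 4 = 27

27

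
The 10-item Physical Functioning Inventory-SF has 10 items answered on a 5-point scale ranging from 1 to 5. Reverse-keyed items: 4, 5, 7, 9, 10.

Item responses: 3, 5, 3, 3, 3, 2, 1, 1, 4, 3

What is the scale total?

Reverse-keyed items use 6 − raw:
  item 4: 6 − 3 = 3
  item 5: 6 − 3 = 3
  item 7: 6 − 1 = 5
  item 9: 6 − 4 = 2
  item 10: 6 − 3 = 3
After reverse-coding: 3, 5, 3, 3, 3, 2, 5, 1, 2, 3
Total = 3 + 5 + 3 + 3 + 3 + 2 + 5 + 1 + 2 + 3 = 30

30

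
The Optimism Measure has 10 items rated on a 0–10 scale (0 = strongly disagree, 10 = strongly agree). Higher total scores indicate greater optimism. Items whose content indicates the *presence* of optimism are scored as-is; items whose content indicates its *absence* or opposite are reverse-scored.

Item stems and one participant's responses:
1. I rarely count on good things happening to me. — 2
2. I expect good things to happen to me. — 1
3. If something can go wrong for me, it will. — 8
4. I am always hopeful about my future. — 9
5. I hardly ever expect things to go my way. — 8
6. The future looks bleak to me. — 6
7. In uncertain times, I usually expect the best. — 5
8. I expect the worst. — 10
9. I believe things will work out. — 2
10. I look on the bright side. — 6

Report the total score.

Items 1, 3, 5, 6, 8 describe the absence/opposite of optimism → reverse-score.
on a 0–10 scale, reversed = 10 − raw.
  item 1: 10 − 2 = 8
  item 2: 1
  item 3: 10 − 8 = 2
  item 4: 9
  item 5: 10 − 8 = 2
  item 6: 10 − 6 = 4
  item 7: 5
  item 8: 10 − 10 = 0
  item 9: 2
  item 10: 6
Total = 8 + 1 + 2 + 9 + 2 + 4 + 5 + 0 + 2 + 6 = 39

39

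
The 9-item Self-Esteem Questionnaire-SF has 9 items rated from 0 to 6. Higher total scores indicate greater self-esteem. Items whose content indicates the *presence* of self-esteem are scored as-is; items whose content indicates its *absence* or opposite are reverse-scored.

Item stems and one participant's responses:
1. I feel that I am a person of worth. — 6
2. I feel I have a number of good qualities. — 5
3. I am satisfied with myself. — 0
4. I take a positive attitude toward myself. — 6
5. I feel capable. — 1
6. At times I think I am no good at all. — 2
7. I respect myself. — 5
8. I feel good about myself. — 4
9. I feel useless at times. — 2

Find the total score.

35

Items 6, 9 describe the absence/opposite of self-esteem → reverse-score.
reverse-coded value = 6 − response.
  item 1: 6
  item 2: 5
  item 3: 0
  item 4: 6
  item 5: 1
  item 6: 6 − 2 = 4
  item 7: 5
  item 8: 4
  item 9: 6 − 2 = 4
Total = 6 + 5 + 0 + 6 + 1 + 4 + 5 + 4 + 4 = 35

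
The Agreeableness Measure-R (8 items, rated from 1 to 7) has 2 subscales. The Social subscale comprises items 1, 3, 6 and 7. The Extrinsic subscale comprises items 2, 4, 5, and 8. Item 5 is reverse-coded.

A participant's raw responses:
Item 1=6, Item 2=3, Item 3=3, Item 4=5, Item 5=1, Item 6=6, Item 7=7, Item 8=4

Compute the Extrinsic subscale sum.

19

Extrinsic items: 2, 4, 5, 8.
Of these, item 5 is reverse-coded; reversed = (1+7) − raw = 8 − raw.
  item 2: 3
  item 4: 5
  item 5: 8 − 1 = 7
  item 8: 4
Sum = 3 + 5 + 7 + 4 = 19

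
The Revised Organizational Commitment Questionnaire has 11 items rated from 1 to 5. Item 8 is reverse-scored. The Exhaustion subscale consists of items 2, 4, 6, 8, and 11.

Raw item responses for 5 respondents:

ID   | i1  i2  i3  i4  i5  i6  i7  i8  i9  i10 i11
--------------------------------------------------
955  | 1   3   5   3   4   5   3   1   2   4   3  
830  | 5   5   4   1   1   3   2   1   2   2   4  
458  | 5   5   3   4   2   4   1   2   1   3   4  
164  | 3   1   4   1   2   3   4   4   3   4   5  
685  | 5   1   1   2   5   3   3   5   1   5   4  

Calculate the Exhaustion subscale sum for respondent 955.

Respondent 955 raw: 1, 3, 5, 3, 4, 5, 3, 1, 2, 4, 3.
Exhaustion items: 2, 4, 6, 8, 11.
Reverse-coded (reversed = (1+5) − raw = 6 − raw):
  item 2: 3
  item 4: 3
  item 6: 5
  item 8: 6 − 1 = 5
  item 11: 3
Sum = 3 + 3 + 5 + 5 + 3 = 19

19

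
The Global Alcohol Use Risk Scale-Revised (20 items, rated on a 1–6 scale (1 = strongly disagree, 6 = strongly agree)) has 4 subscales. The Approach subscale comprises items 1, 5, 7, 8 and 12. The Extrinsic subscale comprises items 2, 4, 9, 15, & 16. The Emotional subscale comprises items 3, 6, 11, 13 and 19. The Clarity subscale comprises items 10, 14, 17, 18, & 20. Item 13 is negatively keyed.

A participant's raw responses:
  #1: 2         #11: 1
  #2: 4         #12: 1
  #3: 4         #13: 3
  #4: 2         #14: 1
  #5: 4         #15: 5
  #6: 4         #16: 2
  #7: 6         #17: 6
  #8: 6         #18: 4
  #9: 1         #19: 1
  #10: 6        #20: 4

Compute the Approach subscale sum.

Approach items: 1, 5, 7, 8, 12.
  item 1: 2
  item 5: 4
  item 7: 6
  item 8: 6
  item 12: 1
Sum = 2 + 4 + 6 + 6 + 1 = 19

19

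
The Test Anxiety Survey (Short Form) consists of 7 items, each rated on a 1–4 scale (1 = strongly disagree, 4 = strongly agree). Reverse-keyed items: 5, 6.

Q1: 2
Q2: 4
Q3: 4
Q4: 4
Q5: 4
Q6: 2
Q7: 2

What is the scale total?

Raw sum = 22. Reverse-keyed items: 5, 6; their raw sum = 6.
Each reversal replaces raw with 5 − raw, changing the total by 5 − 2·raw per item.
Total = 22 + 2·5 − 2·6 = 22 + 10 − 12 = 20

20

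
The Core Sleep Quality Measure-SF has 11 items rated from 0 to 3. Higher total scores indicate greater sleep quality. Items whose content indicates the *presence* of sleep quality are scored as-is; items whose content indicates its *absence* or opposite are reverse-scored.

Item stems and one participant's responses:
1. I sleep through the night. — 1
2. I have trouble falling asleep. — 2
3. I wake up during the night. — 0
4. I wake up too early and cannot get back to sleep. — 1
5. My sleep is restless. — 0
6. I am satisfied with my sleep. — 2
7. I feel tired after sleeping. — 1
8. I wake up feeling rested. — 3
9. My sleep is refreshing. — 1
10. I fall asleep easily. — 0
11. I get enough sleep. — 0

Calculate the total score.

Items 2, 3, 4, 5, 7 describe the absence/opposite of sleep quality → reverse-score.
reversed = (0+3) − raw = 3 − raw.
  item 1: 1
  item 2: 3 − 2 = 1
  item 3: 3 − 0 = 3
  item 4: 3 − 1 = 2
  item 5: 3 − 0 = 3
  item 6: 2
  item 7: 3 − 1 = 2
  item 8: 3
  item 9: 1
  item 10: 0
  item 11: 0
Total = 1 + 1 + 3 + 2 + 3 + 2 + 2 + 3 + 1 + 0 + 0 = 18

18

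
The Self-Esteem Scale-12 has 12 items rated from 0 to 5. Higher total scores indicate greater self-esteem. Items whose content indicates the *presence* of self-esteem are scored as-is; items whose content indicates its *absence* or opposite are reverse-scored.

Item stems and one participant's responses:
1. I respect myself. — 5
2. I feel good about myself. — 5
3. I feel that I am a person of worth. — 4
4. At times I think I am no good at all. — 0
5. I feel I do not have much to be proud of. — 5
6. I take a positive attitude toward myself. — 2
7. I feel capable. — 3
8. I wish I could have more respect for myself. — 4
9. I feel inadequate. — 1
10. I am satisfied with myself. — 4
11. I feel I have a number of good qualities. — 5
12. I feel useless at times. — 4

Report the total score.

39

Items 4, 5, 8, 9, 12 describe the absence/opposite of self-esteem → reverse-score.
reversed = (0+5) − raw = 5 − raw.
  item 1: 5
  item 2: 5
  item 3: 4
  item 4: 5 − 0 = 5
  item 5: 5 − 5 = 0
  item 6: 2
  item 7: 3
  item 8: 5 − 4 = 1
  item 9: 5 − 1 = 4
  item 10: 4
  item 11: 5
  item 12: 5 − 4 = 1
Total = 5 + 5 + 4 + 5 + 0 + 2 + 3 + 1 + 4 + 4 + 5 + 1 = 39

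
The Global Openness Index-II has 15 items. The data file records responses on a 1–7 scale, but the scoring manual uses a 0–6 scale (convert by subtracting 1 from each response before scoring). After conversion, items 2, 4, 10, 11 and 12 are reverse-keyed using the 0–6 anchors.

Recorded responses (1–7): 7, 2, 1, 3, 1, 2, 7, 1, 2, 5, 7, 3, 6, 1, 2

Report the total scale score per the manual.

Convert to 0–6: 6, 1, 0, 2, 0, 1, 6, 0, 1, 4, 6, 2, 5, 0, 1
Reverse-coded (on a 0–6 scale, reversed = 6 − raw):
  item 2: 6 − 1 = 5
  item 4: 6 − 2 = 4
  item 10: 6 − 4 = 2
  item 11: 6 − 6 = 0
  item 12: 6 − 2 = 4
Scored: 6, 5, 0, 4, 0, 1, 6, 0, 1, 2, 0, 4, 5, 0, 1
Total = 35

35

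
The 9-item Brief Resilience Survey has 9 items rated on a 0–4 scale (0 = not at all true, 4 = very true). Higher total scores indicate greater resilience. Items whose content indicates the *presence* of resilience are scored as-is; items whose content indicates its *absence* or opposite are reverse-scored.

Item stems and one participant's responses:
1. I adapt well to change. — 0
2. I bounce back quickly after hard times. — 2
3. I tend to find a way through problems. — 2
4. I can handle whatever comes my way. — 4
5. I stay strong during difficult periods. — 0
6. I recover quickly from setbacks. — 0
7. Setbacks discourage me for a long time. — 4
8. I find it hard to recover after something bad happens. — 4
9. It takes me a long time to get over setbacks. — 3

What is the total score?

Items 7, 8, 9 describe the absence/opposite of resilience → reverse-score.
reverse-coded value = 4 − response.
  item 1: 0
  item 2: 2
  item 3: 2
  item 4: 4
  item 5: 0
  item 6: 0
  item 7: 4 − 4 = 0
  item 8: 4 − 4 = 0
  item 9: 4 − 3 = 1
Total = 0 + 2 + 2 + 4 + 0 + 0 + 0 + 0 + 1 = 9

9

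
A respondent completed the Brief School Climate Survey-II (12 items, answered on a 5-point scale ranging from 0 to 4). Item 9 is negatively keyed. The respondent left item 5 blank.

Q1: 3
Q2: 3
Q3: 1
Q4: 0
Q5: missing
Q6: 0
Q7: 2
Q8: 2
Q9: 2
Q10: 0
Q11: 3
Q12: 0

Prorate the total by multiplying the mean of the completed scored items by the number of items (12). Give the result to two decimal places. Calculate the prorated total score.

Reverse-coded (on a 0–4 scale, reversed = 4 − raw):
  item 9: 4 − 2 = 2
Completed scored items (11 of 12): 3, 3, 1, 0, 0, 2, 2, 2, 0, 3, 0; sum = 16.
Person mean = 16 / 11 ≈ 1.4545
Prorated total = (16 / 11) × 12 = 17.45 (to 2 dp)

17.45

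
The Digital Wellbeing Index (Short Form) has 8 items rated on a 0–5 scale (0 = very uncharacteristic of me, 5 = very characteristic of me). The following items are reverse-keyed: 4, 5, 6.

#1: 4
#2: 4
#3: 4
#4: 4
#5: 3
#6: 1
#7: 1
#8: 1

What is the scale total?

21

Apply reverse scoring (on a 0–5 scale, reversed = 5 − raw):
  item 4: 5 − 4 = 1
  item 5: 5 − 3 = 2
  item 6: 5 − 1 = 4
Scored responses: 4, 4, 4, 1, 2, 4, 1, 1
Total = 4 + 4 + 4 + 1 + 2 + 4 + 1 + 1 = 21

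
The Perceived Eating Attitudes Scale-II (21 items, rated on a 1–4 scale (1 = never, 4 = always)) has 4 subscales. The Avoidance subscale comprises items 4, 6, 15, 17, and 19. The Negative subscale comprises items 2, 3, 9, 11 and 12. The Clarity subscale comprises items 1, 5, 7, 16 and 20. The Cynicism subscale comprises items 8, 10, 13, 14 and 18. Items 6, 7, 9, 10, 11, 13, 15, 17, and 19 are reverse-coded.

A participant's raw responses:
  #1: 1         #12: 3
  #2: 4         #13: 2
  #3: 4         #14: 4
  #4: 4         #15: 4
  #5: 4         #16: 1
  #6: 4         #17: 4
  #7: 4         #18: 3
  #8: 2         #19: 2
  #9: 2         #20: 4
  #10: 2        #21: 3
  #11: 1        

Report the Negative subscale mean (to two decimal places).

Negative items: 2, 3, 9, 11, 12.
Of these, items 9 & 11 are reverse-coded; on a 1–4 scale, reversed = 5 − raw.
  item 2: 4
  item 3: 4
  item 9: 5 − 2 = 3
  item 11: 5 − 1 = 4
  item 12: 3
Sum = 4 + 4 + 3 + 4 + 3 = 18
Mean = 18 / 5 = 3.60

3.60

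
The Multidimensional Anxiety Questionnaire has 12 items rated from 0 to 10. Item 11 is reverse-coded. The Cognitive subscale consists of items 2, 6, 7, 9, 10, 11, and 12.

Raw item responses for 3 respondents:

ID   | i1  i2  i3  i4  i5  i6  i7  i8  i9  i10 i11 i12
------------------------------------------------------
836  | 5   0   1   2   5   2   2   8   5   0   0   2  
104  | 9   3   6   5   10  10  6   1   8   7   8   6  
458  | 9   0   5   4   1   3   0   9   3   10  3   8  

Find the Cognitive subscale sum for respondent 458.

31

Respondent 458 raw: 9, 0, 5, 4, 1, 3, 0, 9, 3, 10, 3, 8.
Cognitive items: 2, 6, 7, 9, 10, 11, 12.
Reverse-coded (reverse-coded value = 10 − response):
  item 2: 0
  item 6: 3
  item 7: 0
  item 9: 3
  item 10: 10
  item 11: 10 − 3 = 7
  item 12: 8
Sum = 0 + 3 + 0 + 3 + 10 + 7 + 8 = 31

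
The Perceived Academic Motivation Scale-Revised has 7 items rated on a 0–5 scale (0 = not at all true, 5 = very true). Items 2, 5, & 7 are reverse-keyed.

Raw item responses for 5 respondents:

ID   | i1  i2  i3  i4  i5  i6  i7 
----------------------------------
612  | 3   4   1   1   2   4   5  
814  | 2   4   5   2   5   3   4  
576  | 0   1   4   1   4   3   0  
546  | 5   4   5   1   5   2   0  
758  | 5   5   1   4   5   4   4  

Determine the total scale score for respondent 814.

14

Respondent 814 raw: 2, 4, 5, 2, 5, 3, 4.
Reverse-coded (on a 0–5 scale, reversed = 5 − raw):
  item 1: 2
  item 2: 5 − 4 = 1
  item 3: 5
  item 4: 2
  item 5: 5 − 5 = 0
  item 6: 3
  item 7: 5 − 4 = 1
Sum = 2 + 1 + 5 + 2 + 0 + 3 + 1 = 14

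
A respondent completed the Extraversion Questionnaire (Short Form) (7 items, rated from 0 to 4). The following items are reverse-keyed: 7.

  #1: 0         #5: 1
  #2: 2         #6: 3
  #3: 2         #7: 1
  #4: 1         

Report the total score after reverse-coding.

12

Reversing item 7 with 4 − raw:
Total = 0 + 2 + 2 + 1 + 1 + 3 + (4−1)
      = 0 + 2 + 2 + 1 + 1 + 3 + 3 = 12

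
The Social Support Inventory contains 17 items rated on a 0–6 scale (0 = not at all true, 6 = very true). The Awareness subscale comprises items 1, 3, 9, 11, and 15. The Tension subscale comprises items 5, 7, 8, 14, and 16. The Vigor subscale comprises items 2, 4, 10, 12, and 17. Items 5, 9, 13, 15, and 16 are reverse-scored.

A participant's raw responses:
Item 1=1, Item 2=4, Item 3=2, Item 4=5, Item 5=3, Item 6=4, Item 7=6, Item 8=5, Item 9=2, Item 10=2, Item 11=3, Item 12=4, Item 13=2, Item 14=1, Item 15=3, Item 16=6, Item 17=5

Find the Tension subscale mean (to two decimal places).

3.00

Tension items: 5, 7, 8, 14, 16.
Of these, items 5 and 16 are reverse-scored; reverse-coded value = 6 − response.
  item 5: 6 − 3 = 3
  item 7: 6
  item 8: 5
  item 14: 1
  item 16: 6 − 6 = 0
Sum = 3 + 6 + 5 + 1 + 0 = 15
Mean = 15 / 5 = 3.00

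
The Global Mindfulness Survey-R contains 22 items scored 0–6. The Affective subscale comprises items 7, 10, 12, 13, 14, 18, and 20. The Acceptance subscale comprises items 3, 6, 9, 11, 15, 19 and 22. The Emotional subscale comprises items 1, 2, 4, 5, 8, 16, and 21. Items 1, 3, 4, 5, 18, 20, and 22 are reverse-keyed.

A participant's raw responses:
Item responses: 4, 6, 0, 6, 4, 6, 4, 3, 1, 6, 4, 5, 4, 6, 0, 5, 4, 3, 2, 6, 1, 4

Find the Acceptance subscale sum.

Acceptance items: 3, 6, 9, 11, 15, 19, 22.
Of these, items 3 and 22 are reverse-keyed; reverse-coded value = 6 − response.
  item 3: 6 − 0 = 6
  item 6: 6
  item 9: 1
  item 11: 4
  item 15: 0
  item 19: 2
  item 22: 6 − 4 = 2
Sum = 6 + 6 + 1 + 4 + 0 + 2 + 2 = 21

21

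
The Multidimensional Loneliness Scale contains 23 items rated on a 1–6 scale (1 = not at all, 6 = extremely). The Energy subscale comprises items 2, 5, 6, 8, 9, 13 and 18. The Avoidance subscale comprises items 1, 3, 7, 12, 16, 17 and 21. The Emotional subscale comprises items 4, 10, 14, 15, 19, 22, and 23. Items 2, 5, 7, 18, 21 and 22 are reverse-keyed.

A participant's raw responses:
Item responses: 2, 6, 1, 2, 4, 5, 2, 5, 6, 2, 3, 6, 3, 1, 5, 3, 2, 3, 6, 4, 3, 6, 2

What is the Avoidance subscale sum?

23

Avoidance items: 1, 3, 7, 12, 16, 17, 21.
Of these, items 7 & 21 are reverse-keyed; reversed = (1+6) − raw = 7 − raw.
  item 1: 2
  item 3: 1
  item 7: 7 − 2 = 5
  item 12: 6
  item 16: 3
  item 17: 2
  item 21: 7 − 3 = 4
Sum = 2 + 1 + 5 + 6 + 3 + 2 + 4 = 23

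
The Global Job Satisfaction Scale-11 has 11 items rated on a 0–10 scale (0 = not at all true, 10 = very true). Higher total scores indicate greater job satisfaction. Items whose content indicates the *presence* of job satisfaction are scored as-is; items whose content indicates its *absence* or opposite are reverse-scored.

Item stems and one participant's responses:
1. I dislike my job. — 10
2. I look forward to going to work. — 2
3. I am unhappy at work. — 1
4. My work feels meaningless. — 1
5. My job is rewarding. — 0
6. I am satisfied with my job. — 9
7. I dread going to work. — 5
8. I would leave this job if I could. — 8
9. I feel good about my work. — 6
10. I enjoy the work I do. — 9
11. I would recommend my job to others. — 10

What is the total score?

Items 1, 3, 4, 7, 8 describe the absence/opposite of job satisfaction → reverse-score.
reverse-coded value = 10 − response.
  item 1: 10 − 10 = 0
  item 2: 2
  item 3: 10 − 1 = 9
  item 4: 10 − 1 = 9
  item 5: 0
  item 6: 9
  item 7: 10 − 5 = 5
  item 8: 10 − 8 = 2
  item 9: 6
  item 10: 9
  item 11: 10
Total = 0 + 2 + 9 + 9 + 0 + 9 + 5 + 2 + 6 + 9 + 10 = 61

61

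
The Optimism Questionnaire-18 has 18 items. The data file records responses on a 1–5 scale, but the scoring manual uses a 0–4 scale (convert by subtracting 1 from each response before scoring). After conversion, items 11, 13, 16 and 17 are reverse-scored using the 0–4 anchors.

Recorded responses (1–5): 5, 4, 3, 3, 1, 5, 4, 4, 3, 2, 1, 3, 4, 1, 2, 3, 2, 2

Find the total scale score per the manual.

Convert to 0–4: 4, 3, 2, 2, 0, 4, 3, 3, 2, 1, 0, 2, 3, 0, 1, 2, 1, 1
Reverse-coded (reversed = (0+4) − raw = 4 − raw):
  item 11: 4 − 0 = 4
  item 13: 4 − 3 = 1
  item 16: 4 − 2 = 2
  item 17: 4 − 1 = 3
Scored: 4, 3, 2, 2, 0, 4, 3, 3, 2, 1, 4, 2, 1, 0, 1, 2, 3, 1
Total = 38

38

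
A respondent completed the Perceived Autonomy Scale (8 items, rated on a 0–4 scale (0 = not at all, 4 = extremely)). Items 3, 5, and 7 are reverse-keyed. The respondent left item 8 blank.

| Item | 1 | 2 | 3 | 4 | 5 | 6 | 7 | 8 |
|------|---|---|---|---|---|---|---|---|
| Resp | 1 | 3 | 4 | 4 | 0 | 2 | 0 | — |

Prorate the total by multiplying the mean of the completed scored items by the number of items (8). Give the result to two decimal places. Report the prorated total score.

20.57

Reverse-coded (reversed = (0+4) − raw = 4 − raw):
  item 3: 4 − 4 = 0
  item 5: 4 − 0 = 4
  item 7: 4 − 0 = 4
Completed scored items (7 of 8): 1, 3, 0, 4, 4, 2, 4; sum = 18.
Person mean = 18 / 7 ≈ 2.5714
Prorated total = (18 / 7) × 8 = 20.57 (to 2 dp)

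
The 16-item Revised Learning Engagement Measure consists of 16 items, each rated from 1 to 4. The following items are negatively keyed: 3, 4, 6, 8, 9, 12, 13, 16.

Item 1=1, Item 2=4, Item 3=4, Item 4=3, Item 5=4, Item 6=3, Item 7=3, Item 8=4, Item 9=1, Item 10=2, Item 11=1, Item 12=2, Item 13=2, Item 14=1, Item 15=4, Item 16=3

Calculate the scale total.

38

Reversing items 3, 4, 6, 8, 9, 12, 13, & 16 with 5 − raw:
Total = 1 + 4 + (5−4) + (5−3) + 4 + (5−3) + 3 + (5−4) + (5−1) + 2 + 1 + (5−2) + (5−2) + 1 + 4 + (5−3)
      = 1 + 4 + 1 + 2 + 4 + 2 + 3 + 1 + 4 + 2 + 1 + 3 + 3 + 1 + 4 + 2 = 38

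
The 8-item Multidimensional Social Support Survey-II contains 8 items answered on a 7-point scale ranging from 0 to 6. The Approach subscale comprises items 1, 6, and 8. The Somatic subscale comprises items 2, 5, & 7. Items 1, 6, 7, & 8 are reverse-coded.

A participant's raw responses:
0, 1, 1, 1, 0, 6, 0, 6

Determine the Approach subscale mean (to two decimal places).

2.00

Approach items: 1, 6, 8.
Of these, items 1, 6, and 8 are reverse-coded; reverse-coded value = 6 − response.
  item 1: 6 − 0 = 6
  item 6: 6 − 6 = 0
  item 8: 6 − 6 = 0
Sum = 6 + 0 + 0 = 6
Mean = 6 / 3 = 2.00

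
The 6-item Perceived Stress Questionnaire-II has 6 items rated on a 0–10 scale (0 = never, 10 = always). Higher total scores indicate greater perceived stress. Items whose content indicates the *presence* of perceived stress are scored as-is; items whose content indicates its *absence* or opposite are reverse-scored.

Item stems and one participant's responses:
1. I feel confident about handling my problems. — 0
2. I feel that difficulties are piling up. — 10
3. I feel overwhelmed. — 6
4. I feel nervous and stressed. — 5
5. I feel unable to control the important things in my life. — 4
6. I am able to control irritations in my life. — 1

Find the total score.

Items 1, 6 describe the absence/opposite of perceived stress → reverse-score.
reverse-coded value = 10 − response.
  item 1: 10 − 0 = 10
  item 2: 10
  item 3: 6
  item 4: 5
  item 5: 4
  item 6: 10 − 1 = 9
Total = 10 + 10 + 6 + 5 + 4 + 9 = 44

44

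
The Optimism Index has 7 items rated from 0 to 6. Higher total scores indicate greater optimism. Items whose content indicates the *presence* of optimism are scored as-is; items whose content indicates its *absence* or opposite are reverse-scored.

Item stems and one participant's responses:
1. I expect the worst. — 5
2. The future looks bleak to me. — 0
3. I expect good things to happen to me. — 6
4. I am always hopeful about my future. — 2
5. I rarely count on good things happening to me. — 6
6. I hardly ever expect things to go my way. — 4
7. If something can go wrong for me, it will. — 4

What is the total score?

19

Items 1, 2, 5, 6, 7 describe the absence/opposite of optimism → reverse-score.
reverse-coded value = 6 − response.
  item 1: 6 − 5 = 1
  item 2: 6 − 0 = 6
  item 3: 6
  item 4: 2
  item 5: 6 − 6 = 0
  item 6: 6 − 4 = 2
  item 7: 6 − 4 = 2
Total = 1 + 6 + 6 + 2 + 0 + 2 + 2 = 19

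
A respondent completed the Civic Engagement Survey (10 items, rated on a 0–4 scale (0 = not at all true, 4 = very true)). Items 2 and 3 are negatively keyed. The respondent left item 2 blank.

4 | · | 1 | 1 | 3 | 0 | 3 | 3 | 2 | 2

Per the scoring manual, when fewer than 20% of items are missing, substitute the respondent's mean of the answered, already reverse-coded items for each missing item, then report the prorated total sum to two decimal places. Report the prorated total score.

23.33

Reverse-coded (reverse-coded value = 4 − response):
  item 3: 4 − 1 = 3
Completed scored items (9 of 10): 4, 3, 1, 3, 0, 3, 3, 2, 2; sum = 21.
Person mean = 21 / 9 ≈ 2.3333
Prorated total = (21 / 9) × 10 = 23.33 (to 2 dp)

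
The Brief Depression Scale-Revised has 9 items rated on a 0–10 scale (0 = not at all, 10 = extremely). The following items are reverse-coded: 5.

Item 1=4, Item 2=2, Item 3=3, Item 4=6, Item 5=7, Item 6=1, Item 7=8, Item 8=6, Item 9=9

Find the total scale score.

Apply reverse scoring (reversed = (0+10) − raw = 10 − raw):
  item 5: 10 − 7 = 3
Scored responses: 4, 2, 3, 6, 3, 1, 8, 6, 9
Total = 4 + 2 + 3 + 6 + 3 + 1 + 8 + 6 + 9 = 42

42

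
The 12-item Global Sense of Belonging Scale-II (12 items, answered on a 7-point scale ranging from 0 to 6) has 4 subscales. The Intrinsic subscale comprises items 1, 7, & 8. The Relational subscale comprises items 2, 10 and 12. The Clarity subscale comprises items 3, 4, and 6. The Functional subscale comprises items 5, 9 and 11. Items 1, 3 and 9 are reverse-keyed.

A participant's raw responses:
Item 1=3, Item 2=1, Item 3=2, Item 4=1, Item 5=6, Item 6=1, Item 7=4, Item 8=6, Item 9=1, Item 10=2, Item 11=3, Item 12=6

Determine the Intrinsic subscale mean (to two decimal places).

4.33

Intrinsic items: 1, 7, 8.
Of these, item 1 is reverse-keyed; reverse-coded value = 6 − response.
  item 1: 6 − 3 = 3
  item 7: 4
  item 8: 6
Sum = 3 + 4 + 6 = 13
Mean = 13 / 3 = 4.33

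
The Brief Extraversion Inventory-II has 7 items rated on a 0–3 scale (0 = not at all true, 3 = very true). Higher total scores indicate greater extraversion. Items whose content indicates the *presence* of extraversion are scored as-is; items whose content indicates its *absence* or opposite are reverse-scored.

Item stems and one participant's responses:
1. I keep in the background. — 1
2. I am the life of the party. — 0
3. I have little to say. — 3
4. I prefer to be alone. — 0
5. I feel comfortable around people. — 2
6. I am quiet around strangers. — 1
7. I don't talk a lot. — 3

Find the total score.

Items 1, 3, 4, 6, 7 describe the absence/opposite of extraversion → reverse-score.
reversed = (0+3) − raw = 3 − raw.
  item 1: 3 − 1 = 2
  item 2: 0
  item 3: 3 − 3 = 0
  item 4: 3 − 0 = 3
  item 5: 2
  item 6: 3 − 1 = 2
  item 7: 3 − 3 = 0
Total = 2 + 0 + 0 + 3 + 2 + 2 + 0 = 9

9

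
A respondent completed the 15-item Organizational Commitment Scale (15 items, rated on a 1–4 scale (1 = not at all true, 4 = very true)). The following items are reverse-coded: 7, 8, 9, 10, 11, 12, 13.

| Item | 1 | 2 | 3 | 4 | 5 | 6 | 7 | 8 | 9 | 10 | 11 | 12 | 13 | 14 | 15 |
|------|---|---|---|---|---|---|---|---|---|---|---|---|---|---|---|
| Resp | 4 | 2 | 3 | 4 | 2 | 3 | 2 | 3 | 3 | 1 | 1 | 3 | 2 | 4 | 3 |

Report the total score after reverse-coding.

Reversing items 7, 8, 9, 10, 11, 12, & 13 with 5 − raw:
Total = 4 + 2 + 3 + 4 + 2 + 3 + (5−2) + (5−3) + (5−3) + (5−1) + (5−1) + (5−3) + (5−2) + 4 + 3
      = 4 + 2 + 3 + 4 + 2 + 3 + 3 + 2 + 2 + 4 + 4 + 2 + 3 + 4 + 3 = 45

45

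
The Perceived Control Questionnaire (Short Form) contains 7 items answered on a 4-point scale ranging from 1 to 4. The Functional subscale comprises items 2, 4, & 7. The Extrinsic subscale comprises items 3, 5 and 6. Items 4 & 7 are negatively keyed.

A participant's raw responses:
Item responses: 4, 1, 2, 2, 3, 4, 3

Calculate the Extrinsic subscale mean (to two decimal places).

Extrinsic items: 3, 5, 6.
  item 3: 2
  item 5: 3
  item 6: 4
Sum = 2 + 3 + 4 = 9
Mean = 9 / 3 = 3.00

3.00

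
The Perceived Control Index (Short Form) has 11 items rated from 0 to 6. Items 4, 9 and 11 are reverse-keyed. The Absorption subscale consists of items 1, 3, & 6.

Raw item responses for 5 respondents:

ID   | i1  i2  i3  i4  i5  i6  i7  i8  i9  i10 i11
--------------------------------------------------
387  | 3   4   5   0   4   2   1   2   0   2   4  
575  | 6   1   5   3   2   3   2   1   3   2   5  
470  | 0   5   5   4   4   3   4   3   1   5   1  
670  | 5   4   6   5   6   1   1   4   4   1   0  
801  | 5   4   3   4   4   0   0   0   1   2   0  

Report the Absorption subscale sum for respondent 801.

8

Respondent 801 raw: 5, 4, 3, 4, 4, 0, 0, 0, 1, 2, 0.
Absorption items: 1, 3, 6.
Reverse-coded (reversed = (0+6) − raw = 6 − raw):
  item 1: 5
  item 3: 3
  item 6: 0
Sum = 5 + 3 + 0 = 8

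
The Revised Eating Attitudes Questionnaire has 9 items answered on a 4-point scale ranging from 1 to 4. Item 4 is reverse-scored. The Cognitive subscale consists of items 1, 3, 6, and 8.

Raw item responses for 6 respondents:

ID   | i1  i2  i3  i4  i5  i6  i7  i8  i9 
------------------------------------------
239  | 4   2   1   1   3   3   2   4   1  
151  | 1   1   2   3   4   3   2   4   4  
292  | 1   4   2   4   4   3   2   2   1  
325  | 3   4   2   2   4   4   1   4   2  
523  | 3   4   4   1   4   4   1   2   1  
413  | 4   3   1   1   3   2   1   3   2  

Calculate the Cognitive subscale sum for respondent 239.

Respondent 239 raw: 4, 2, 1, 1, 3, 3, 2, 4, 1.
Cognitive items: 1, 3, 6, 8.
Reverse-coded (reversed = (1+4) − raw = 5 − raw):
  item 1: 4
  item 3: 1
  item 6: 3
  item 8: 4
Sum = 4 + 1 + 3 + 4 = 12

12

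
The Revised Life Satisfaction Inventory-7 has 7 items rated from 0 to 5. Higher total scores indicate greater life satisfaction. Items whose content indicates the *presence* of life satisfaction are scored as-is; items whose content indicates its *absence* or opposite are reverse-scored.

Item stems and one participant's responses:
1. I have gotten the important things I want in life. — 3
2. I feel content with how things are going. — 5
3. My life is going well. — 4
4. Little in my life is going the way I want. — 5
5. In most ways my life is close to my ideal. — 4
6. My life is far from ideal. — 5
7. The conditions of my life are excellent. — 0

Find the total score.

16

Items 4, 6 describe the absence/opposite of life satisfaction → reverse-score.
reversed = (0+5) − raw = 5 − raw.
  item 1: 3
  item 2: 5
  item 3: 4
  item 4: 5 − 5 = 0
  item 5: 4
  item 6: 5 − 5 = 0
  item 7: 0
Total = 3 + 5 + 4 + 0 + 4 + 0 + 0 = 16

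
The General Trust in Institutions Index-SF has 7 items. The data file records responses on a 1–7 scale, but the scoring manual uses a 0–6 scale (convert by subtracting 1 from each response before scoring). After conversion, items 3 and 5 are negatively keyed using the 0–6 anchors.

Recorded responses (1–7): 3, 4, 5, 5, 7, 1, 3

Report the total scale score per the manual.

13

Convert to 0–6: 2, 3, 4, 4, 6, 0, 2
Reverse-coded (on a 0–6 scale, reversed = 6 − raw):
  item 3: 6 − 4 = 2
  item 5: 6 − 6 = 0
Scored: 2, 3, 2, 4, 0, 0, 2
Total = 13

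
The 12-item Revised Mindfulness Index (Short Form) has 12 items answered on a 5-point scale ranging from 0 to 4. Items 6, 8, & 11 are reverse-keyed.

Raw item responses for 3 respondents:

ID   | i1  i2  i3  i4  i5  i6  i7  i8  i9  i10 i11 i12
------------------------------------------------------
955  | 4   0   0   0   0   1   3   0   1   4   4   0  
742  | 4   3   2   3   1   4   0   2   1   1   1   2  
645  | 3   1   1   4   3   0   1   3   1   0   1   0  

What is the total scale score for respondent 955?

19

Respondent 955 raw: 4, 0, 0, 0, 0, 1, 3, 0, 1, 4, 4, 0.
Reverse-coded (reversed = (0+4) − raw = 4 − raw):
  item 1: 4
  item 2: 0
  item 3: 0
  item 4: 0
  item 5: 0
  item 6: 4 − 1 = 3
  item 7: 3
  item 8: 4 − 0 = 4
  item 9: 1
  item 10: 4
  item 11: 4 − 4 = 0
  item 12: 0
Sum = 4 + 0 + 0 + 0 + 0 + 3 + 3 + 4 + 1 + 4 + 0 + 0 = 19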